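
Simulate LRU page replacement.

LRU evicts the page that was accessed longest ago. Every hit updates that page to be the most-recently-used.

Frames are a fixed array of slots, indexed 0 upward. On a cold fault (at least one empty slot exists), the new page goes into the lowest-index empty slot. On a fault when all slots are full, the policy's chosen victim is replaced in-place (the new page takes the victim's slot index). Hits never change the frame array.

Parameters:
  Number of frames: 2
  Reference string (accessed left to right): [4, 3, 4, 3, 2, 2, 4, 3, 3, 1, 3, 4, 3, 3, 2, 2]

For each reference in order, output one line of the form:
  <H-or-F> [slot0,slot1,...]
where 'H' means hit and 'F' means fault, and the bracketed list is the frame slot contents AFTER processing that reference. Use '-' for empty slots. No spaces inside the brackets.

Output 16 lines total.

F [4,-]
F [4,3]
H [4,3]
H [4,3]
F [2,3]
H [2,3]
F [2,4]
F [3,4]
H [3,4]
F [3,1]
H [3,1]
F [3,4]
H [3,4]
H [3,4]
F [3,2]
H [3,2]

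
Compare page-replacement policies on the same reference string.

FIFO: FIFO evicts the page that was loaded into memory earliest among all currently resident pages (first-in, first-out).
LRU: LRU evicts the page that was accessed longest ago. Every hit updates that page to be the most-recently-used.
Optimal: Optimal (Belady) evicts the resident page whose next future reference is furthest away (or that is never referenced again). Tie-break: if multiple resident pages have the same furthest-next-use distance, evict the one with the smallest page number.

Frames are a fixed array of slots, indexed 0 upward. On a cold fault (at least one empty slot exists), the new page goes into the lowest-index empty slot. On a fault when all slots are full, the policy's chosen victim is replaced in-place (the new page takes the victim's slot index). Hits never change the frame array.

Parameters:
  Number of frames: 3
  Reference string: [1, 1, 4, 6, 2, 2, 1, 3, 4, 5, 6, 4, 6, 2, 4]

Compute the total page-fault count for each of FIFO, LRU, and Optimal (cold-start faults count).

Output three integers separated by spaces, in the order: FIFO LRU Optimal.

Answer: 11 10 7

Derivation:
--- FIFO ---
  step 0: ref 1 -> FAULT, frames=[1,-,-] (faults so far: 1)
  step 1: ref 1 -> HIT, frames=[1,-,-] (faults so far: 1)
  step 2: ref 4 -> FAULT, frames=[1,4,-] (faults so far: 2)
  step 3: ref 6 -> FAULT, frames=[1,4,6] (faults so far: 3)
  step 4: ref 2 -> FAULT, evict 1, frames=[2,4,6] (faults so far: 4)
  step 5: ref 2 -> HIT, frames=[2,4,6] (faults so far: 4)
  step 6: ref 1 -> FAULT, evict 4, frames=[2,1,6] (faults so far: 5)
  step 7: ref 3 -> FAULT, evict 6, frames=[2,1,3] (faults so far: 6)
  step 8: ref 4 -> FAULT, evict 2, frames=[4,1,3] (faults so far: 7)
  step 9: ref 5 -> FAULT, evict 1, frames=[4,5,3] (faults so far: 8)
  step 10: ref 6 -> FAULT, evict 3, frames=[4,5,6] (faults so far: 9)
  step 11: ref 4 -> HIT, frames=[4,5,6] (faults so far: 9)
  step 12: ref 6 -> HIT, frames=[4,5,6] (faults so far: 9)
  step 13: ref 2 -> FAULT, evict 4, frames=[2,5,6] (faults so far: 10)
  step 14: ref 4 -> FAULT, evict 5, frames=[2,4,6] (faults so far: 11)
  FIFO total faults: 11
--- LRU ---
  step 0: ref 1 -> FAULT, frames=[1,-,-] (faults so far: 1)
  step 1: ref 1 -> HIT, frames=[1,-,-] (faults so far: 1)
  step 2: ref 4 -> FAULT, frames=[1,4,-] (faults so far: 2)
  step 3: ref 6 -> FAULT, frames=[1,4,6] (faults so far: 3)
  step 4: ref 2 -> FAULT, evict 1, frames=[2,4,6] (faults so far: 4)
  step 5: ref 2 -> HIT, frames=[2,4,6] (faults so far: 4)
  step 6: ref 1 -> FAULT, evict 4, frames=[2,1,6] (faults so far: 5)
  step 7: ref 3 -> FAULT, evict 6, frames=[2,1,3] (faults so far: 6)
  step 8: ref 4 -> FAULT, evict 2, frames=[4,1,3] (faults so far: 7)
  step 9: ref 5 -> FAULT, evict 1, frames=[4,5,3] (faults so far: 8)
  step 10: ref 6 -> FAULT, evict 3, frames=[4,5,6] (faults so far: 9)
  step 11: ref 4 -> HIT, frames=[4,5,6] (faults so far: 9)
  step 12: ref 6 -> HIT, frames=[4,5,6] (faults so far: 9)
  step 13: ref 2 -> FAULT, evict 5, frames=[4,2,6] (faults so far: 10)
  step 14: ref 4 -> HIT, frames=[4,2,6] (faults so far: 10)
  LRU total faults: 10
--- Optimal ---
  step 0: ref 1 -> FAULT, frames=[1,-,-] (faults so far: 1)
  step 1: ref 1 -> HIT, frames=[1,-,-] (faults so far: 1)
  step 2: ref 4 -> FAULT, frames=[1,4,-] (faults so far: 2)
  step 3: ref 6 -> FAULT, frames=[1,4,6] (faults so far: 3)
  step 4: ref 2 -> FAULT, evict 6, frames=[1,4,2] (faults so far: 4)
  step 5: ref 2 -> HIT, frames=[1,4,2] (faults so far: 4)
  step 6: ref 1 -> HIT, frames=[1,4,2] (faults so far: 4)
  step 7: ref 3 -> FAULT, evict 1, frames=[3,4,2] (faults so far: 5)
  step 8: ref 4 -> HIT, frames=[3,4,2] (faults so far: 5)
  step 9: ref 5 -> FAULT, evict 3, frames=[5,4,2] (faults so far: 6)
  step 10: ref 6 -> FAULT, evict 5, frames=[6,4,2] (faults so far: 7)
  step 11: ref 4 -> HIT, frames=[6,4,2] (faults so far: 7)
  step 12: ref 6 -> HIT, frames=[6,4,2] (faults so far: 7)
  step 13: ref 2 -> HIT, frames=[6,4,2] (faults so far: 7)
  step 14: ref 4 -> HIT, frames=[6,4,2] (faults so far: 7)
  Optimal total faults: 7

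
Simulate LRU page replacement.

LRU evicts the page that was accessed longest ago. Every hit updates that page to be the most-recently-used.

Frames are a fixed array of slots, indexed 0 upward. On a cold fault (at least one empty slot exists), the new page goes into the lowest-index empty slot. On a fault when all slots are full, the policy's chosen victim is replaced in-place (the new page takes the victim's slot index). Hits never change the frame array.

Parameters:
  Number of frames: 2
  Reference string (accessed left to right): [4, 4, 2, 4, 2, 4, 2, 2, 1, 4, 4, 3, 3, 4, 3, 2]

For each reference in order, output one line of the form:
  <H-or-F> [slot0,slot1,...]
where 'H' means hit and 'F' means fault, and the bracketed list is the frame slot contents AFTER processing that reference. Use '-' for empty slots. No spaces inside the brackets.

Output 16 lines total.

F [4,-]
H [4,-]
F [4,2]
H [4,2]
H [4,2]
H [4,2]
H [4,2]
H [4,2]
F [1,2]
F [1,4]
H [1,4]
F [3,4]
H [3,4]
H [3,4]
H [3,4]
F [3,2]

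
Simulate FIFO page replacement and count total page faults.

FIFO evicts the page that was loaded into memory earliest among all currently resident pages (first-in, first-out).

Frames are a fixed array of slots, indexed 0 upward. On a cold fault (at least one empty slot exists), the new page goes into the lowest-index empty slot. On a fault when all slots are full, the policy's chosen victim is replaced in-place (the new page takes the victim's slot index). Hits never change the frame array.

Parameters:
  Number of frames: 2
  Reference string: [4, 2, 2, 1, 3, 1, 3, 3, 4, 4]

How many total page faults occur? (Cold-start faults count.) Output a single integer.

Step 0: ref 4 → FAULT, frames=[4,-]
Step 1: ref 2 → FAULT, frames=[4,2]
Step 2: ref 2 → HIT, frames=[4,2]
Step 3: ref 1 → FAULT (evict 4), frames=[1,2]
Step 4: ref 3 → FAULT (evict 2), frames=[1,3]
Step 5: ref 1 → HIT, frames=[1,3]
Step 6: ref 3 → HIT, frames=[1,3]
Step 7: ref 3 → HIT, frames=[1,3]
Step 8: ref 4 → FAULT (evict 1), frames=[4,3]
Step 9: ref 4 → HIT, frames=[4,3]
Total faults: 5

Answer: 5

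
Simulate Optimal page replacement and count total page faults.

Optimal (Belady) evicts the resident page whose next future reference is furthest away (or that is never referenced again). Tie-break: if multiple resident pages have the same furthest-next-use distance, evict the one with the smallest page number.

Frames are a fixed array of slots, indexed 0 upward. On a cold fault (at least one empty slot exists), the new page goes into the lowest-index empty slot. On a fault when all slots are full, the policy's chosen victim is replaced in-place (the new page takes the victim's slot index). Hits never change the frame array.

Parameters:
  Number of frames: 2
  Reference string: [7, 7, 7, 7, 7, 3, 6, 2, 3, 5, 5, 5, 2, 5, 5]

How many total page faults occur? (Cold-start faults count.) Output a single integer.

Step 0: ref 7 → FAULT, frames=[7,-]
Step 1: ref 7 → HIT, frames=[7,-]
Step 2: ref 7 → HIT, frames=[7,-]
Step 3: ref 7 → HIT, frames=[7,-]
Step 4: ref 7 → HIT, frames=[7,-]
Step 5: ref 3 → FAULT, frames=[7,3]
Step 6: ref 6 → FAULT (evict 7), frames=[6,3]
Step 7: ref 2 → FAULT (evict 6), frames=[2,3]
Step 8: ref 3 → HIT, frames=[2,3]
Step 9: ref 5 → FAULT (evict 3), frames=[2,5]
Step 10: ref 5 → HIT, frames=[2,5]
Step 11: ref 5 → HIT, frames=[2,5]
Step 12: ref 2 → HIT, frames=[2,5]
Step 13: ref 5 → HIT, frames=[2,5]
Step 14: ref 5 → HIT, frames=[2,5]
Total faults: 5

Answer: 5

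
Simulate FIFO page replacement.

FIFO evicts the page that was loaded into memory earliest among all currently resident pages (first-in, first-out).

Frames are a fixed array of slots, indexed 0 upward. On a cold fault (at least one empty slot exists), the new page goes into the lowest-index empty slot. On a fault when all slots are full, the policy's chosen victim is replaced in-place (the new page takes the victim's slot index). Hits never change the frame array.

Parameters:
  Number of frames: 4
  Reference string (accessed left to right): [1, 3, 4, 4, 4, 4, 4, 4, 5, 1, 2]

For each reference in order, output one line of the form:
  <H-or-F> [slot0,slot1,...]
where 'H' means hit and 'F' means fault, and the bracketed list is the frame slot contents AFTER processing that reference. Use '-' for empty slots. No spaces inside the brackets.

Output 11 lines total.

F [1,-,-,-]
F [1,3,-,-]
F [1,3,4,-]
H [1,3,4,-]
H [1,3,4,-]
H [1,3,4,-]
H [1,3,4,-]
H [1,3,4,-]
F [1,3,4,5]
H [1,3,4,5]
F [2,3,4,5]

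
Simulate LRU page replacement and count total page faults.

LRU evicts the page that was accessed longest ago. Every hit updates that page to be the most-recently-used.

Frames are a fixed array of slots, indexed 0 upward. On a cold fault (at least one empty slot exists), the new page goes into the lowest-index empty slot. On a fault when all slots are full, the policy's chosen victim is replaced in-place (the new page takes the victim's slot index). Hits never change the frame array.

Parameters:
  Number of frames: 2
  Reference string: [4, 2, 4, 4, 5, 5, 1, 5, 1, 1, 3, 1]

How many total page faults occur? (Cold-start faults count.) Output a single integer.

Answer: 5

Derivation:
Step 0: ref 4 → FAULT, frames=[4,-]
Step 1: ref 2 → FAULT, frames=[4,2]
Step 2: ref 4 → HIT, frames=[4,2]
Step 3: ref 4 → HIT, frames=[4,2]
Step 4: ref 5 → FAULT (evict 2), frames=[4,5]
Step 5: ref 5 → HIT, frames=[4,5]
Step 6: ref 1 → FAULT (evict 4), frames=[1,5]
Step 7: ref 5 → HIT, frames=[1,5]
Step 8: ref 1 → HIT, frames=[1,5]
Step 9: ref 1 → HIT, frames=[1,5]
Step 10: ref 3 → FAULT (evict 5), frames=[1,3]
Step 11: ref 1 → HIT, frames=[1,3]
Total faults: 5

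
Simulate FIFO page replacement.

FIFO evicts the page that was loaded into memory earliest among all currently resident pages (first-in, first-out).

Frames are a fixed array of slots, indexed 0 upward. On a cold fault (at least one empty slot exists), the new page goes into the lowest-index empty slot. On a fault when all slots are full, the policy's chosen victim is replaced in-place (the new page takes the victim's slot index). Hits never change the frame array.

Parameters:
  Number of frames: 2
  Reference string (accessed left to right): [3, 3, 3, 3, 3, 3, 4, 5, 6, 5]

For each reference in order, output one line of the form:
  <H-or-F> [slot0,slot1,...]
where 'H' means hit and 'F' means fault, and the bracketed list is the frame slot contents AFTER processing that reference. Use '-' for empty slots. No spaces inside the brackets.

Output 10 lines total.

F [3,-]
H [3,-]
H [3,-]
H [3,-]
H [3,-]
H [3,-]
F [3,4]
F [5,4]
F [5,6]
H [5,6]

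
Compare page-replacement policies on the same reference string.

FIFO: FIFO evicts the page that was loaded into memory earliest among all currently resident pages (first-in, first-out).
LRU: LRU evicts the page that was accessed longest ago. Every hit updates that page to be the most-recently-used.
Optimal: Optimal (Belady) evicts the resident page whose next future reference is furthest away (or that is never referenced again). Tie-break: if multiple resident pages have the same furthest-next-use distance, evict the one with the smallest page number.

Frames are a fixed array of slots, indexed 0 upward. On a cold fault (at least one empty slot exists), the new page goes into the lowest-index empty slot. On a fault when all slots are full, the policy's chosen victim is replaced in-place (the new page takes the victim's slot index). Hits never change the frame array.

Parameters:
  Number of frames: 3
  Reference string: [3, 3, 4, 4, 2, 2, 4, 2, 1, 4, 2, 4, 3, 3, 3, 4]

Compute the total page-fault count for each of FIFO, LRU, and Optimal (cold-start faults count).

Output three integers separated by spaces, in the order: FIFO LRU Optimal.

Answer: 6 5 5

Derivation:
--- FIFO ---
  step 0: ref 3 -> FAULT, frames=[3,-,-] (faults so far: 1)
  step 1: ref 3 -> HIT, frames=[3,-,-] (faults so far: 1)
  step 2: ref 4 -> FAULT, frames=[3,4,-] (faults so far: 2)
  step 3: ref 4 -> HIT, frames=[3,4,-] (faults so far: 2)
  step 4: ref 2 -> FAULT, frames=[3,4,2] (faults so far: 3)
  step 5: ref 2 -> HIT, frames=[3,4,2] (faults so far: 3)
  step 6: ref 4 -> HIT, frames=[3,4,2] (faults so far: 3)
  step 7: ref 2 -> HIT, frames=[3,4,2] (faults so far: 3)
  step 8: ref 1 -> FAULT, evict 3, frames=[1,4,2] (faults so far: 4)
  step 9: ref 4 -> HIT, frames=[1,4,2] (faults so far: 4)
  step 10: ref 2 -> HIT, frames=[1,4,2] (faults so far: 4)
  step 11: ref 4 -> HIT, frames=[1,4,2] (faults so far: 4)
  step 12: ref 3 -> FAULT, evict 4, frames=[1,3,2] (faults so far: 5)
  step 13: ref 3 -> HIT, frames=[1,3,2] (faults so far: 5)
  step 14: ref 3 -> HIT, frames=[1,3,2] (faults so far: 5)
  step 15: ref 4 -> FAULT, evict 2, frames=[1,3,4] (faults so far: 6)
  FIFO total faults: 6
--- LRU ---
  step 0: ref 3 -> FAULT, frames=[3,-,-] (faults so far: 1)
  step 1: ref 3 -> HIT, frames=[3,-,-] (faults so far: 1)
  step 2: ref 4 -> FAULT, frames=[3,4,-] (faults so far: 2)
  step 3: ref 4 -> HIT, frames=[3,4,-] (faults so far: 2)
  step 4: ref 2 -> FAULT, frames=[3,4,2] (faults so far: 3)
  step 5: ref 2 -> HIT, frames=[3,4,2] (faults so far: 3)
  step 6: ref 4 -> HIT, frames=[3,4,2] (faults so far: 3)
  step 7: ref 2 -> HIT, frames=[3,4,2] (faults so far: 3)
  step 8: ref 1 -> FAULT, evict 3, frames=[1,4,2] (faults so far: 4)
  step 9: ref 4 -> HIT, frames=[1,4,2] (faults so far: 4)
  step 10: ref 2 -> HIT, frames=[1,4,2] (faults so far: 4)
  step 11: ref 4 -> HIT, frames=[1,4,2] (faults so far: 4)
  step 12: ref 3 -> FAULT, evict 1, frames=[3,4,2] (faults so far: 5)
  step 13: ref 3 -> HIT, frames=[3,4,2] (faults so far: 5)
  step 14: ref 3 -> HIT, frames=[3,4,2] (faults so far: 5)
  step 15: ref 4 -> HIT, frames=[3,4,2] (faults so far: 5)
  LRU total faults: 5
--- Optimal ---
  step 0: ref 3 -> FAULT, frames=[3,-,-] (faults so far: 1)
  step 1: ref 3 -> HIT, frames=[3,-,-] (faults so far: 1)
  step 2: ref 4 -> FAULT, frames=[3,4,-] (faults so far: 2)
  step 3: ref 4 -> HIT, frames=[3,4,-] (faults so far: 2)
  step 4: ref 2 -> FAULT, frames=[3,4,2] (faults so far: 3)
  step 5: ref 2 -> HIT, frames=[3,4,2] (faults so far: 3)
  step 6: ref 4 -> HIT, frames=[3,4,2] (faults so far: 3)
  step 7: ref 2 -> HIT, frames=[3,4,2] (faults so far: 3)
  step 8: ref 1 -> FAULT, evict 3, frames=[1,4,2] (faults so far: 4)
  step 9: ref 4 -> HIT, frames=[1,4,2] (faults so far: 4)
  step 10: ref 2 -> HIT, frames=[1,4,2] (faults so far: 4)
  step 11: ref 4 -> HIT, frames=[1,4,2] (faults so far: 4)
  step 12: ref 3 -> FAULT, evict 1, frames=[3,4,2] (faults so far: 5)
  step 13: ref 3 -> HIT, frames=[3,4,2] (faults so far: 5)
  step 14: ref 3 -> HIT, frames=[3,4,2] (faults so far: 5)
  step 15: ref 4 -> HIT, frames=[3,4,2] (faults so far: 5)
  Optimal total faults: 5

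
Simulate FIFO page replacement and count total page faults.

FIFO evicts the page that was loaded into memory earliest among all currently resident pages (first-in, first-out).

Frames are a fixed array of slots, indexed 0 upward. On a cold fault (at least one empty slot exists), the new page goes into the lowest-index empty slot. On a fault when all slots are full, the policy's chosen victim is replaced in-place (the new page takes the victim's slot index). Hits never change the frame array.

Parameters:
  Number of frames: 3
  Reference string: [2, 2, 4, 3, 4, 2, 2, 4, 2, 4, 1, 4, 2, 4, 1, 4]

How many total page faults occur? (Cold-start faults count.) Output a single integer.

Step 0: ref 2 → FAULT, frames=[2,-,-]
Step 1: ref 2 → HIT, frames=[2,-,-]
Step 2: ref 4 → FAULT, frames=[2,4,-]
Step 3: ref 3 → FAULT, frames=[2,4,3]
Step 4: ref 4 → HIT, frames=[2,4,3]
Step 5: ref 2 → HIT, frames=[2,4,3]
Step 6: ref 2 → HIT, frames=[2,4,3]
Step 7: ref 4 → HIT, frames=[2,4,3]
Step 8: ref 2 → HIT, frames=[2,4,3]
Step 9: ref 4 → HIT, frames=[2,4,3]
Step 10: ref 1 → FAULT (evict 2), frames=[1,4,3]
Step 11: ref 4 → HIT, frames=[1,4,3]
Step 12: ref 2 → FAULT (evict 4), frames=[1,2,3]
Step 13: ref 4 → FAULT (evict 3), frames=[1,2,4]
Step 14: ref 1 → HIT, frames=[1,2,4]
Step 15: ref 4 → HIT, frames=[1,2,4]
Total faults: 6

Answer: 6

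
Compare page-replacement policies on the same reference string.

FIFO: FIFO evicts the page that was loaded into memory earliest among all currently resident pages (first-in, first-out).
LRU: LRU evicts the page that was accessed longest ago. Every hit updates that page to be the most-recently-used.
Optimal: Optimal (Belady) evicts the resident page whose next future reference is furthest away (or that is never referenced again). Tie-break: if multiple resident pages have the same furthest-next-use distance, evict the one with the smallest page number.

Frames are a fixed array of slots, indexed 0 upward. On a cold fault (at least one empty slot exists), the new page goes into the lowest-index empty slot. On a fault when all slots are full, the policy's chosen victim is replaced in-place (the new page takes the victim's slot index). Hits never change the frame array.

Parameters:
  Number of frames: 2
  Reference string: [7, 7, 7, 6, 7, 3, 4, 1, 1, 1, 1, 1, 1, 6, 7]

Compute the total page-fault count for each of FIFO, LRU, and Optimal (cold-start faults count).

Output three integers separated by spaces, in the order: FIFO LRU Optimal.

--- FIFO ---
  step 0: ref 7 -> FAULT, frames=[7,-] (faults so far: 1)
  step 1: ref 7 -> HIT, frames=[7,-] (faults so far: 1)
  step 2: ref 7 -> HIT, frames=[7,-] (faults so far: 1)
  step 3: ref 6 -> FAULT, frames=[7,6] (faults so far: 2)
  step 4: ref 7 -> HIT, frames=[7,6] (faults so far: 2)
  step 5: ref 3 -> FAULT, evict 7, frames=[3,6] (faults so far: 3)
  step 6: ref 4 -> FAULT, evict 6, frames=[3,4] (faults so far: 4)
  step 7: ref 1 -> FAULT, evict 3, frames=[1,4] (faults so far: 5)
  step 8: ref 1 -> HIT, frames=[1,4] (faults so far: 5)
  step 9: ref 1 -> HIT, frames=[1,4] (faults so far: 5)
  step 10: ref 1 -> HIT, frames=[1,4] (faults so far: 5)
  step 11: ref 1 -> HIT, frames=[1,4] (faults so far: 5)
  step 12: ref 1 -> HIT, frames=[1,4] (faults so far: 5)
  step 13: ref 6 -> FAULT, evict 4, frames=[1,6] (faults so far: 6)
  step 14: ref 7 -> FAULT, evict 1, frames=[7,6] (faults so far: 7)
  FIFO total faults: 7
--- LRU ---
  step 0: ref 7 -> FAULT, frames=[7,-] (faults so far: 1)
  step 1: ref 7 -> HIT, frames=[7,-] (faults so far: 1)
  step 2: ref 7 -> HIT, frames=[7,-] (faults so far: 1)
  step 3: ref 6 -> FAULT, frames=[7,6] (faults so far: 2)
  step 4: ref 7 -> HIT, frames=[7,6] (faults so far: 2)
  step 5: ref 3 -> FAULT, evict 6, frames=[7,3] (faults so far: 3)
  step 6: ref 4 -> FAULT, evict 7, frames=[4,3] (faults so far: 4)
  step 7: ref 1 -> FAULT, evict 3, frames=[4,1] (faults so far: 5)
  step 8: ref 1 -> HIT, frames=[4,1] (faults so far: 5)
  step 9: ref 1 -> HIT, frames=[4,1] (faults so far: 5)
  step 10: ref 1 -> HIT, frames=[4,1] (faults so far: 5)
  step 11: ref 1 -> HIT, frames=[4,1] (faults so far: 5)
  step 12: ref 1 -> HIT, frames=[4,1] (faults so far: 5)
  step 13: ref 6 -> FAULT, evict 4, frames=[6,1] (faults so far: 6)
  step 14: ref 7 -> FAULT, evict 1, frames=[6,7] (faults so far: 7)
  LRU total faults: 7
--- Optimal ---
  step 0: ref 7 -> FAULT, frames=[7,-] (faults so far: 1)
  step 1: ref 7 -> HIT, frames=[7,-] (faults so far: 1)
  step 2: ref 7 -> HIT, frames=[7,-] (faults so far: 1)
  step 3: ref 6 -> FAULT, frames=[7,6] (faults so far: 2)
  step 4: ref 7 -> HIT, frames=[7,6] (faults so far: 2)
  step 5: ref 3 -> FAULT, evict 7, frames=[3,6] (faults so far: 3)
  step 6: ref 4 -> FAULT, evict 3, frames=[4,6] (faults so far: 4)
  step 7: ref 1 -> FAULT, evict 4, frames=[1,6] (faults so far: 5)
  step 8: ref 1 -> HIT, frames=[1,6] (faults so far: 5)
  step 9: ref 1 -> HIT, frames=[1,6] (faults so far: 5)
  step 10: ref 1 -> HIT, frames=[1,6] (faults so far: 5)
  step 11: ref 1 -> HIT, frames=[1,6] (faults so far: 5)
  step 12: ref 1 -> HIT, frames=[1,6] (faults so far: 5)
  step 13: ref 6 -> HIT, frames=[1,6] (faults so far: 5)
  step 14: ref 7 -> FAULT, evict 1, frames=[7,6] (faults so far: 6)
  Optimal total faults: 6

Answer: 7 7 6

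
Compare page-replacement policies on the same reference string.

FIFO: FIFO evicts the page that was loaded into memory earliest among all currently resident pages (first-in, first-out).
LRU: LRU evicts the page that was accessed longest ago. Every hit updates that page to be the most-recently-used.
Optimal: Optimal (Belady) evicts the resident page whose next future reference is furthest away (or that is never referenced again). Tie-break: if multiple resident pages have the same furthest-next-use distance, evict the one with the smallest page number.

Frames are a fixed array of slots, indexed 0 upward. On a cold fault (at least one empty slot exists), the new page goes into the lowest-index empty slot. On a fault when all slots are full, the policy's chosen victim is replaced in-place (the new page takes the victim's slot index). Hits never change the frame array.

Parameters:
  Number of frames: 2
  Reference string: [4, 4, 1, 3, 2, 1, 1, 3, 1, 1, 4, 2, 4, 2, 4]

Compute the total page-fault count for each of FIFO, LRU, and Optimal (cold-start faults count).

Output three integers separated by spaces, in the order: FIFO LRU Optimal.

Answer: 8 8 7

Derivation:
--- FIFO ---
  step 0: ref 4 -> FAULT, frames=[4,-] (faults so far: 1)
  step 1: ref 4 -> HIT, frames=[4,-] (faults so far: 1)
  step 2: ref 1 -> FAULT, frames=[4,1] (faults so far: 2)
  step 3: ref 3 -> FAULT, evict 4, frames=[3,1] (faults so far: 3)
  step 4: ref 2 -> FAULT, evict 1, frames=[3,2] (faults so far: 4)
  step 5: ref 1 -> FAULT, evict 3, frames=[1,2] (faults so far: 5)
  step 6: ref 1 -> HIT, frames=[1,2] (faults so far: 5)
  step 7: ref 3 -> FAULT, evict 2, frames=[1,3] (faults so far: 6)
  step 8: ref 1 -> HIT, frames=[1,3] (faults so far: 6)
  step 9: ref 1 -> HIT, frames=[1,3] (faults so far: 6)
  step 10: ref 4 -> FAULT, evict 1, frames=[4,3] (faults so far: 7)
  step 11: ref 2 -> FAULT, evict 3, frames=[4,2] (faults so far: 8)
  step 12: ref 4 -> HIT, frames=[4,2] (faults so far: 8)
  step 13: ref 2 -> HIT, frames=[4,2] (faults so far: 8)
  step 14: ref 4 -> HIT, frames=[4,2] (faults so far: 8)
  FIFO total faults: 8
--- LRU ---
  step 0: ref 4 -> FAULT, frames=[4,-] (faults so far: 1)
  step 1: ref 4 -> HIT, frames=[4,-] (faults so far: 1)
  step 2: ref 1 -> FAULT, frames=[4,1] (faults so far: 2)
  step 3: ref 3 -> FAULT, evict 4, frames=[3,1] (faults so far: 3)
  step 4: ref 2 -> FAULT, evict 1, frames=[3,2] (faults so far: 4)
  step 5: ref 1 -> FAULT, evict 3, frames=[1,2] (faults so far: 5)
  step 6: ref 1 -> HIT, frames=[1,2] (faults so far: 5)
  step 7: ref 3 -> FAULT, evict 2, frames=[1,3] (faults so far: 6)
  step 8: ref 1 -> HIT, frames=[1,3] (faults so far: 6)
  step 9: ref 1 -> HIT, frames=[1,3] (faults so far: 6)
  step 10: ref 4 -> FAULT, evict 3, frames=[1,4] (faults so far: 7)
  step 11: ref 2 -> FAULT, evict 1, frames=[2,4] (faults so far: 8)
  step 12: ref 4 -> HIT, frames=[2,4] (faults so far: 8)
  step 13: ref 2 -> HIT, frames=[2,4] (faults so far: 8)
  step 14: ref 4 -> HIT, frames=[2,4] (faults so far: 8)
  LRU total faults: 8
--- Optimal ---
  step 0: ref 4 -> FAULT, frames=[4,-] (faults so far: 1)
  step 1: ref 4 -> HIT, frames=[4,-] (faults so far: 1)
  step 2: ref 1 -> FAULT, frames=[4,1] (faults so far: 2)
  step 3: ref 3 -> FAULT, evict 4, frames=[3,1] (faults so far: 3)
  step 4: ref 2 -> FAULT, evict 3, frames=[2,1] (faults so far: 4)
  step 5: ref 1 -> HIT, frames=[2,1] (faults so far: 4)
  step 6: ref 1 -> HIT, frames=[2,1] (faults so far: 4)
  step 7: ref 3 -> FAULT, evict 2, frames=[3,1] (faults so far: 5)
  step 8: ref 1 -> HIT, frames=[3,1] (faults so far: 5)
  step 9: ref 1 -> HIT, frames=[3,1] (faults so far: 5)
  step 10: ref 4 -> FAULT, evict 1, frames=[3,4] (faults so far: 6)
  step 11: ref 2 -> FAULT, evict 3, frames=[2,4] (faults so far: 7)
  step 12: ref 4 -> HIT, frames=[2,4] (faults so far: 7)
  step 13: ref 2 -> HIT, frames=[2,4] (faults so far: 7)
  step 14: ref 4 -> HIT, frames=[2,4] (faults so far: 7)
  Optimal total faults: 7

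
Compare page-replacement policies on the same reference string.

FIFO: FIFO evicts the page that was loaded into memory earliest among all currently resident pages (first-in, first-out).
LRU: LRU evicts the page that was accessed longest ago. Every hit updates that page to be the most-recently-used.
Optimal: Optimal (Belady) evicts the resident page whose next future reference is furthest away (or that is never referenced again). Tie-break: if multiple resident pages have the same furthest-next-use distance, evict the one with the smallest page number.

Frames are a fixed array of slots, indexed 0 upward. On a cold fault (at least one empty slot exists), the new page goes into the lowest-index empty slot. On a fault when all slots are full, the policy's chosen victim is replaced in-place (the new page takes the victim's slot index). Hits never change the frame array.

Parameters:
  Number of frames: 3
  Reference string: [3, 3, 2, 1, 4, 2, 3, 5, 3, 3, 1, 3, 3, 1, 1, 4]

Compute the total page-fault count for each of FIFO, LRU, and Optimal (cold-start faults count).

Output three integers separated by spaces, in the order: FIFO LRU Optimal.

--- FIFO ---
  step 0: ref 3 -> FAULT, frames=[3,-,-] (faults so far: 1)
  step 1: ref 3 -> HIT, frames=[3,-,-] (faults so far: 1)
  step 2: ref 2 -> FAULT, frames=[3,2,-] (faults so far: 2)
  step 3: ref 1 -> FAULT, frames=[3,2,1] (faults so far: 3)
  step 4: ref 4 -> FAULT, evict 3, frames=[4,2,1] (faults so far: 4)
  step 5: ref 2 -> HIT, frames=[4,2,1] (faults so far: 4)
  step 6: ref 3 -> FAULT, evict 2, frames=[4,3,1] (faults so far: 5)
  step 7: ref 5 -> FAULT, evict 1, frames=[4,3,5] (faults so far: 6)
  step 8: ref 3 -> HIT, frames=[4,3,5] (faults so far: 6)
  step 9: ref 3 -> HIT, frames=[4,3,5] (faults so far: 6)
  step 10: ref 1 -> FAULT, evict 4, frames=[1,3,5] (faults so far: 7)
  step 11: ref 3 -> HIT, frames=[1,3,5] (faults so far: 7)
  step 12: ref 3 -> HIT, frames=[1,3,5] (faults so far: 7)
  step 13: ref 1 -> HIT, frames=[1,3,5] (faults so far: 7)
  step 14: ref 1 -> HIT, frames=[1,3,5] (faults so far: 7)
  step 15: ref 4 -> FAULT, evict 3, frames=[1,4,5] (faults so far: 8)
  FIFO total faults: 8
--- LRU ---
  step 0: ref 3 -> FAULT, frames=[3,-,-] (faults so far: 1)
  step 1: ref 3 -> HIT, frames=[3,-,-] (faults so far: 1)
  step 2: ref 2 -> FAULT, frames=[3,2,-] (faults so far: 2)
  step 3: ref 1 -> FAULT, frames=[3,2,1] (faults so far: 3)
  step 4: ref 4 -> FAULT, evict 3, frames=[4,2,1] (faults so far: 4)
  step 5: ref 2 -> HIT, frames=[4,2,1] (faults so far: 4)
  step 6: ref 3 -> FAULT, evict 1, frames=[4,2,3] (faults so far: 5)
  step 7: ref 5 -> FAULT, evict 4, frames=[5,2,3] (faults so far: 6)
  step 8: ref 3 -> HIT, frames=[5,2,3] (faults so far: 6)
  step 9: ref 3 -> HIT, frames=[5,2,3] (faults so far: 6)
  step 10: ref 1 -> FAULT, evict 2, frames=[5,1,3] (faults so far: 7)
  step 11: ref 3 -> HIT, frames=[5,1,3] (faults so far: 7)
  step 12: ref 3 -> HIT, frames=[5,1,3] (faults so far: 7)
  step 13: ref 1 -> HIT, frames=[5,1,3] (faults so far: 7)
  step 14: ref 1 -> HIT, frames=[5,1,3] (faults so far: 7)
  step 15: ref 4 -> FAULT, evict 5, frames=[4,1,3] (faults so far: 8)
  LRU total faults: 8
--- Optimal ---
  step 0: ref 3 -> FAULT, frames=[3,-,-] (faults so far: 1)
  step 1: ref 3 -> HIT, frames=[3,-,-] (faults so far: 1)
  step 2: ref 2 -> FAULT, frames=[3,2,-] (faults so far: 2)
  step 3: ref 1 -> FAULT, frames=[3,2,1] (faults so far: 3)
  step 4: ref 4 -> FAULT, evict 1, frames=[3,2,4] (faults so far: 4)
  step 5: ref 2 -> HIT, frames=[3,2,4] (faults so far: 4)
  step 6: ref 3 -> HIT, frames=[3,2,4] (faults so far: 4)
  step 7: ref 5 -> FAULT, evict 2, frames=[3,5,4] (faults so far: 5)
  step 8: ref 3 -> HIT, frames=[3,5,4] (faults so far: 5)
  step 9: ref 3 -> HIT, frames=[3,5,4] (faults so far: 5)
  step 10: ref 1 -> FAULT, evict 5, frames=[3,1,4] (faults so far: 6)
  step 11: ref 3 -> HIT, frames=[3,1,4] (faults so far: 6)
  step 12: ref 3 -> HIT, frames=[3,1,4] (faults so far: 6)
  step 13: ref 1 -> HIT, frames=[3,1,4] (faults so far: 6)
  step 14: ref 1 -> HIT, frames=[3,1,4] (faults so far: 6)
  step 15: ref 4 -> HIT, frames=[3,1,4] (faults so far: 6)
  Optimal total faults: 6

Answer: 8 8 6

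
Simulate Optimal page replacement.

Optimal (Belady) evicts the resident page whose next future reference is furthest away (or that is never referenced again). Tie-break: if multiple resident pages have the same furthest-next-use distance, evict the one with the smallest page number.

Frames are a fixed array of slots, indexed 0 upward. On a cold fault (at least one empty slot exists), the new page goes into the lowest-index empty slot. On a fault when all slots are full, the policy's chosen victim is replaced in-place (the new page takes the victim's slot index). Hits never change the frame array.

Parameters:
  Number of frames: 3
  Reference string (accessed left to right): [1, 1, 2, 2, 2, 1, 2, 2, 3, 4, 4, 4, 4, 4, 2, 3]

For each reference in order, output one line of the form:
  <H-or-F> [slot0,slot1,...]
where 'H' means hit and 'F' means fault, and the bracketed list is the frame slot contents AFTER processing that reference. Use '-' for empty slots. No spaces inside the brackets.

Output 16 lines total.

F [1,-,-]
H [1,-,-]
F [1,2,-]
H [1,2,-]
H [1,2,-]
H [1,2,-]
H [1,2,-]
H [1,2,-]
F [1,2,3]
F [4,2,3]
H [4,2,3]
H [4,2,3]
H [4,2,3]
H [4,2,3]
H [4,2,3]
H [4,2,3]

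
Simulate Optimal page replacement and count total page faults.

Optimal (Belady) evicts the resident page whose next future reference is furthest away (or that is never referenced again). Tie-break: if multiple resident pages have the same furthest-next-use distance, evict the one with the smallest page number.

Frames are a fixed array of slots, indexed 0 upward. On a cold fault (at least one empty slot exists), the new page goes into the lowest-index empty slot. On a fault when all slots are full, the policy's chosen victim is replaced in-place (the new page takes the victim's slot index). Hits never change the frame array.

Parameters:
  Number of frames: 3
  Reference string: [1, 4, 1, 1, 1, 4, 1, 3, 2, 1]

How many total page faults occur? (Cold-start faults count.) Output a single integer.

Answer: 4

Derivation:
Step 0: ref 1 → FAULT, frames=[1,-,-]
Step 1: ref 4 → FAULT, frames=[1,4,-]
Step 2: ref 1 → HIT, frames=[1,4,-]
Step 3: ref 1 → HIT, frames=[1,4,-]
Step 4: ref 1 → HIT, frames=[1,4,-]
Step 5: ref 4 → HIT, frames=[1,4,-]
Step 6: ref 1 → HIT, frames=[1,4,-]
Step 7: ref 3 → FAULT, frames=[1,4,3]
Step 8: ref 2 → FAULT (evict 3), frames=[1,4,2]
Step 9: ref 1 → HIT, frames=[1,4,2]
Total faults: 4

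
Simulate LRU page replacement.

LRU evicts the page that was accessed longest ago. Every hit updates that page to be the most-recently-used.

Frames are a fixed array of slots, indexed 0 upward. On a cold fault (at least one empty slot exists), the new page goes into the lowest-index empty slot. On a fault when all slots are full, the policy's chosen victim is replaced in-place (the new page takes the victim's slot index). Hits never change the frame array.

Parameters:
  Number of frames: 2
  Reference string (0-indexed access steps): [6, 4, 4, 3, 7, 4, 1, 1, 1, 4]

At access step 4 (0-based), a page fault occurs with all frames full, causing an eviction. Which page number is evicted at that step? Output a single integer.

Step 0: ref 6 -> FAULT, frames=[6,-]
Step 1: ref 4 -> FAULT, frames=[6,4]
Step 2: ref 4 -> HIT, frames=[6,4]
Step 3: ref 3 -> FAULT, evict 6, frames=[3,4]
Step 4: ref 7 -> FAULT, evict 4, frames=[3,7]
At step 4: evicted page 4

Answer: 4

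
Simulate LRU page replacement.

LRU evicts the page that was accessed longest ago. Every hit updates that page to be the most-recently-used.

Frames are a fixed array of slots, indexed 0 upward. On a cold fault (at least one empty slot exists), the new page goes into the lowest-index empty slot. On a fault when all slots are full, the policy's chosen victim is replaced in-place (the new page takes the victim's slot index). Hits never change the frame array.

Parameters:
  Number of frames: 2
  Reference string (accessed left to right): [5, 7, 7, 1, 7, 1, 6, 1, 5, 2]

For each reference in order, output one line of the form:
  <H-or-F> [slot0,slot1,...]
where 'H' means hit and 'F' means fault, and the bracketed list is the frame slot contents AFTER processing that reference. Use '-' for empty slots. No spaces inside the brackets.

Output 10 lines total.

F [5,-]
F [5,7]
H [5,7]
F [1,7]
H [1,7]
H [1,7]
F [1,6]
H [1,6]
F [1,5]
F [2,5]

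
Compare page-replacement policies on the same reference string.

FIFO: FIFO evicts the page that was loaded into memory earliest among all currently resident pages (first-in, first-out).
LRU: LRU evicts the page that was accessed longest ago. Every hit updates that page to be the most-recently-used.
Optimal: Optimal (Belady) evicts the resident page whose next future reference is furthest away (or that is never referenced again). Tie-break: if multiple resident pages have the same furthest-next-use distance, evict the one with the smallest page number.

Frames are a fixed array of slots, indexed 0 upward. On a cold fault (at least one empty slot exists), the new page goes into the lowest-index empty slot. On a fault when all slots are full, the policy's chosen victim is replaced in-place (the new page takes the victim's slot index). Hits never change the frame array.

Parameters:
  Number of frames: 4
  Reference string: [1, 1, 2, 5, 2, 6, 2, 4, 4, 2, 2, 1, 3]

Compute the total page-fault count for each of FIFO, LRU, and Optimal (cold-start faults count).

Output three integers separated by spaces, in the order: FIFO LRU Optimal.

Answer: 7 7 6

Derivation:
--- FIFO ---
  step 0: ref 1 -> FAULT, frames=[1,-,-,-] (faults so far: 1)
  step 1: ref 1 -> HIT, frames=[1,-,-,-] (faults so far: 1)
  step 2: ref 2 -> FAULT, frames=[1,2,-,-] (faults so far: 2)
  step 3: ref 5 -> FAULT, frames=[1,2,5,-] (faults so far: 3)
  step 4: ref 2 -> HIT, frames=[1,2,5,-] (faults so far: 3)
  step 5: ref 6 -> FAULT, frames=[1,2,5,6] (faults so far: 4)
  step 6: ref 2 -> HIT, frames=[1,2,5,6] (faults so far: 4)
  step 7: ref 4 -> FAULT, evict 1, frames=[4,2,5,6] (faults so far: 5)
  step 8: ref 4 -> HIT, frames=[4,2,5,6] (faults so far: 5)
  step 9: ref 2 -> HIT, frames=[4,2,5,6] (faults so far: 5)
  step 10: ref 2 -> HIT, frames=[4,2,5,6] (faults so far: 5)
  step 11: ref 1 -> FAULT, evict 2, frames=[4,1,5,6] (faults so far: 6)
  step 12: ref 3 -> FAULT, evict 5, frames=[4,1,3,6] (faults so far: 7)
  FIFO total faults: 7
--- LRU ---
  step 0: ref 1 -> FAULT, frames=[1,-,-,-] (faults so far: 1)
  step 1: ref 1 -> HIT, frames=[1,-,-,-] (faults so far: 1)
  step 2: ref 2 -> FAULT, frames=[1,2,-,-] (faults so far: 2)
  step 3: ref 5 -> FAULT, frames=[1,2,5,-] (faults so far: 3)
  step 4: ref 2 -> HIT, frames=[1,2,5,-] (faults so far: 3)
  step 5: ref 6 -> FAULT, frames=[1,2,5,6] (faults so far: 4)
  step 6: ref 2 -> HIT, frames=[1,2,5,6] (faults so far: 4)
  step 7: ref 4 -> FAULT, evict 1, frames=[4,2,5,6] (faults so far: 5)
  step 8: ref 4 -> HIT, frames=[4,2,5,6] (faults so far: 5)
  step 9: ref 2 -> HIT, frames=[4,2,5,6] (faults so far: 5)
  step 10: ref 2 -> HIT, frames=[4,2,5,6] (faults so far: 5)
  step 11: ref 1 -> FAULT, evict 5, frames=[4,2,1,6] (faults so far: 6)
  step 12: ref 3 -> FAULT, evict 6, frames=[4,2,1,3] (faults so far: 7)
  LRU total faults: 7
--- Optimal ---
  step 0: ref 1 -> FAULT, frames=[1,-,-,-] (faults so far: 1)
  step 1: ref 1 -> HIT, frames=[1,-,-,-] (faults so far: 1)
  step 2: ref 2 -> FAULT, frames=[1,2,-,-] (faults so far: 2)
  step 3: ref 5 -> FAULT, frames=[1,2,5,-] (faults so far: 3)
  step 4: ref 2 -> HIT, frames=[1,2,5,-] (faults so far: 3)
  step 5: ref 6 -> FAULT, frames=[1,2,5,6] (faults so far: 4)
  step 6: ref 2 -> HIT, frames=[1,2,5,6] (faults so far: 4)
  step 7: ref 4 -> FAULT, evict 5, frames=[1,2,4,6] (faults so far: 5)
  step 8: ref 4 -> HIT, frames=[1,2,4,6] (faults so far: 5)
  step 9: ref 2 -> HIT, frames=[1,2,4,6] (faults so far: 5)
  step 10: ref 2 -> HIT, frames=[1,2,4,6] (faults so far: 5)
  step 11: ref 1 -> HIT, frames=[1,2,4,6] (faults so far: 5)
  step 12: ref 3 -> FAULT, evict 1, frames=[3,2,4,6] (faults so far: 6)
  Optimal total faults: 6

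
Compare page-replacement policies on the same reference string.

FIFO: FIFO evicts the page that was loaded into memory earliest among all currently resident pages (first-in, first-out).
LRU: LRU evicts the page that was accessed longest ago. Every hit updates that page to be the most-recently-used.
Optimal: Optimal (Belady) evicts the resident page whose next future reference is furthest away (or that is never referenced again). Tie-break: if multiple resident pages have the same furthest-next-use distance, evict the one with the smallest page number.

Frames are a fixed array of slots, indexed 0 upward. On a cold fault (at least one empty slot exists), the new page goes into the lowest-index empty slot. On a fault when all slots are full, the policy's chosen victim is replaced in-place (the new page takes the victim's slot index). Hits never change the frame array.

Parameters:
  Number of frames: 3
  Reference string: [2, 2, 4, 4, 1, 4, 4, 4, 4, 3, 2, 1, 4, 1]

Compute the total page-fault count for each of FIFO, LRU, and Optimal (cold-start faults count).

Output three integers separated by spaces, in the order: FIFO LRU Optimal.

Answer: 7 7 5

Derivation:
--- FIFO ---
  step 0: ref 2 -> FAULT, frames=[2,-,-] (faults so far: 1)
  step 1: ref 2 -> HIT, frames=[2,-,-] (faults so far: 1)
  step 2: ref 4 -> FAULT, frames=[2,4,-] (faults so far: 2)
  step 3: ref 4 -> HIT, frames=[2,4,-] (faults so far: 2)
  step 4: ref 1 -> FAULT, frames=[2,4,1] (faults so far: 3)
  step 5: ref 4 -> HIT, frames=[2,4,1] (faults so far: 3)
  step 6: ref 4 -> HIT, frames=[2,4,1] (faults so far: 3)
  step 7: ref 4 -> HIT, frames=[2,4,1] (faults so far: 3)
  step 8: ref 4 -> HIT, frames=[2,4,1] (faults so far: 3)
  step 9: ref 3 -> FAULT, evict 2, frames=[3,4,1] (faults so far: 4)
  step 10: ref 2 -> FAULT, evict 4, frames=[3,2,1] (faults so far: 5)
  step 11: ref 1 -> HIT, frames=[3,2,1] (faults so far: 5)
  step 12: ref 4 -> FAULT, evict 1, frames=[3,2,4] (faults so far: 6)
  step 13: ref 1 -> FAULT, evict 3, frames=[1,2,4] (faults so far: 7)
  FIFO total faults: 7
--- LRU ---
  step 0: ref 2 -> FAULT, frames=[2,-,-] (faults so far: 1)
  step 1: ref 2 -> HIT, frames=[2,-,-] (faults so far: 1)
  step 2: ref 4 -> FAULT, frames=[2,4,-] (faults so far: 2)
  step 3: ref 4 -> HIT, frames=[2,4,-] (faults so far: 2)
  step 4: ref 1 -> FAULT, frames=[2,4,1] (faults so far: 3)
  step 5: ref 4 -> HIT, frames=[2,4,1] (faults so far: 3)
  step 6: ref 4 -> HIT, frames=[2,4,1] (faults so far: 3)
  step 7: ref 4 -> HIT, frames=[2,4,1] (faults so far: 3)
  step 8: ref 4 -> HIT, frames=[2,4,1] (faults so far: 3)
  step 9: ref 3 -> FAULT, evict 2, frames=[3,4,1] (faults so far: 4)
  step 10: ref 2 -> FAULT, evict 1, frames=[3,4,2] (faults so far: 5)
  step 11: ref 1 -> FAULT, evict 4, frames=[3,1,2] (faults so far: 6)
  step 12: ref 4 -> FAULT, evict 3, frames=[4,1,2] (faults so far: 7)
  step 13: ref 1 -> HIT, frames=[4,1,2] (faults so far: 7)
  LRU total faults: 7
--- Optimal ---
  step 0: ref 2 -> FAULT, frames=[2,-,-] (faults so far: 1)
  step 1: ref 2 -> HIT, frames=[2,-,-] (faults so far: 1)
  step 2: ref 4 -> FAULT, frames=[2,4,-] (faults so far: 2)
  step 3: ref 4 -> HIT, frames=[2,4,-] (faults so far: 2)
  step 4: ref 1 -> FAULT, frames=[2,4,1] (faults so far: 3)
  step 5: ref 4 -> HIT, frames=[2,4,1] (faults so far: 3)
  step 6: ref 4 -> HIT, frames=[2,4,1] (faults so far: 3)
  step 7: ref 4 -> HIT, frames=[2,4,1] (faults so far: 3)
  step 8: ref 4 -> HIT, frames=[2,4,1] (faults so far: 3)
  step 9: ref 3 -> FAULT, evict 4, frames=[2,3,1] (faults so far: 4)
  step 10: ref 2 -> HIT, frames=[2,3,1] (faults so far: 4)
  step 11: ref 1 -> HIT, frames=[2,3,1] (faults so far: 4)
  step 12: ref 4 -> FAULT, evict 2, frames=[4,3,1] (faults so far: 5)
  step 13: ref 1 -> HIT, frames=[4,3,1] (faults so far: 5)
  Optimal total faults: 5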